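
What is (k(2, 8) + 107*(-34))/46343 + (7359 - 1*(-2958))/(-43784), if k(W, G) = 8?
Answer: -5264931/16769272 ≈ -0.31396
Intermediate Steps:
(k(2, 8) + 107*(-34))/46343 + (7359 - 1*(-2958))/(-43784) = (8 + 107*(-34))/46343 + (7359 - 1*(-2958))/(-43784) = (8 - 3638)*(1/46343) + (7359 + 2958)*(-1/43784) = -3630*1/46343 + 10317*(-1/43784) = -30/383 - 10317/43784 = -5264931/16769272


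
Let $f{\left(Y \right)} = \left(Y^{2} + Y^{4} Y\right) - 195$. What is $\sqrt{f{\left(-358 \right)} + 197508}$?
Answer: $i \sqrt{5880511575291} \approx 2.425 \cdot 10^{6} i$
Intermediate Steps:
$f{\left(Y \right)} = -195 + Y^{2} + Y^{5}$ ($f{\left(Y \right)} = \left(Y^{2} + Y^{5}\right) - 195 = -195 + Y^{2} + Y^{5}$)
$\sqrt{f{\left(-358 \right)} + 197508} = \sqrt{\left(-195 + \left(-358\right)^{2} + \left(-358\right)^{5}\right) + 197508} = \sqrt{\left(-195 + 128164 - 5880511900768\right) + 197508} = \sqrt{-5880511772799 + 197508} = \sqrt{-5880511575291} = i \sqrt{5880511575291}$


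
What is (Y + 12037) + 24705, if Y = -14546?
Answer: 22196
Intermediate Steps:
(Y + 12037) + 24705 = (-14546 + 12037) + 24705 = -2509 + 24705 = 22196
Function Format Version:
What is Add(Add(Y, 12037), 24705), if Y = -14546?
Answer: 22196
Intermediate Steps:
Add(Add(Y, 12037), 24705) = Add(Add(-14546, 12037), 24705) = Add(-2509, 24705) = 22196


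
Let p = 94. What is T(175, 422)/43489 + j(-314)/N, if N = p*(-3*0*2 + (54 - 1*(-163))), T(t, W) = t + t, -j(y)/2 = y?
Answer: 17225196/443544311 ≈ 0.038835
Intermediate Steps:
j(y) = -2*y
T(t, W) = 2*t
N = 20398 (N = 94*(-3*0*2 + (54 - 1*(-163))) = 94*(0*2 + (54 + 163)) = 94*(0 + 217) = 94*217 = 20398)
T(175, 422)/43489 + j(-314)/N = (2*175)/43489 - 2*(-314)/20398 = 350*(1/43489) + 628*(1/20398) = 350/43489 + 314/10199 = 17225196/443544311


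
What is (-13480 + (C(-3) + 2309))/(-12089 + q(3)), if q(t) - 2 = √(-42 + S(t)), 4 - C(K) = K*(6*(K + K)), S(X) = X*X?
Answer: 45426975/48698534 + 11275*I*√33/146095602 ≈ 0.93282 + 0.00044334*I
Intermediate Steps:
S(X) = X²
C(K) = 4 - 12*K² (C(K) = 4 - K*6*(K + K) = 4 - K*6*(2*K) = 4 - K*12*K = 4 - 12*K²)
q(t) = 2 + √(-42 + t²)
(-13480 + (C(-3) + 2309))/(-12089 + q(3)) = (-13480 + ((4 - 12*(-3)²) + 2309))/(-12089 + (2 + √(-42 + 3²))) = (-13480 + ((4 - 12*9) + 2309))/(-12089 + (2 + √(-42 + 9))) = (-13480 + ((4 - 108) + 2309))/(-12089 + (2 + √(-33))) = (-13480 + (-104 + 2309))/(-12089 + (2 + I*√33)) = (-13480 + 2205)/(-12087 + I*√33) = -11275/(-12087 + I*√33)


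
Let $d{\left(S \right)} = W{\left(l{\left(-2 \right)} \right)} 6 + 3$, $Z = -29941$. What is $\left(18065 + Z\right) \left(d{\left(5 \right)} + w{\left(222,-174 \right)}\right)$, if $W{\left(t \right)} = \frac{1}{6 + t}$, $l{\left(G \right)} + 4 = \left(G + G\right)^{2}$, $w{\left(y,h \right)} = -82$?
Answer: $\frac{2802736}{3} \approx 9.3425 \cdot 10^{5}$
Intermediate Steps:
$l{\left(G \right)} = -4 + 4 G^{2}$ ($l{\left(G \right)} = -4 + \left(G + G\right)^{2} = -4 + \left(2 G\right)^{2} = -4 + 4 G^{2}$)
$d{\left(S \right)} = \frac{10}{3}$ ($d{\left(S \right)} = \frac{1}{6 - \left(4 - 4 \left(-2\right)^{2}\right)} 6 + 3 = \frac{1}{6 + \left(-4 + 4 \cdot 4\right)} 6 + 3 = \frac{1}{6 + \left(-4 + 16\right)} 6 + 3 = \frac{1}{6 + 12} \cdot 6 + 3 = \frac{1}{18} \cdot 6 + 3 = \frac{1}{3} + 3 = \frac{10}{3}$)
$\left(18065 + Z\right) \left(d{\left(5 \right)} + w{\left(222,-174 \right)}\right) = \left(18065 - 29941\right) \left(\frac{10}{3} - 82\right) = \left(-11876\right) \left(- \frac{236}{3}\right) = \frac{2802736}{3}$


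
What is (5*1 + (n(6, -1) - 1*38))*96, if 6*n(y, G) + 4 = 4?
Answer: -3168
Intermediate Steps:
n(y, G) = 0 (n(y, G) = -⅔ + (⅙)*4 = -⅔ + ⅔ = 0)
(5*1 + (n(6, -1) - 1*38))*96 = (5*1 + (0 - 1*38))*96 = (5 + (0 - 38))*96 = (5 - 38)*96 = -33*96 = -3168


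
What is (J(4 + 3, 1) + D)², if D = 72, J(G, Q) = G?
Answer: 6241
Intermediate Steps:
(J(4 + 3, 1) + D)² = ((4 + 3) + 72)² = (7 + 72)² = 79² = 6241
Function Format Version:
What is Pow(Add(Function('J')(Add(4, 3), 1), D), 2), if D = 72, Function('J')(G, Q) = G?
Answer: 6241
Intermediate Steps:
Pow(Add(Function('J')(Add(4, 3), 1), D), 2) = Pow(Add(Add(4, 3), 72), 2) = Pow(Add(7, 72), 2) = Pow(79, 2) = 6241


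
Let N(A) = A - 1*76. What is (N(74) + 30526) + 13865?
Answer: 44389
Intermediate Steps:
N(A) = -76 + A (N(A) = A - 76 = -76 + A)
(N(74) + 30526) + 13865 = ((-76 + 74) + 30526) + 13865 = (-2 + 30526) + 13865 = 30524 + 13865 = 44389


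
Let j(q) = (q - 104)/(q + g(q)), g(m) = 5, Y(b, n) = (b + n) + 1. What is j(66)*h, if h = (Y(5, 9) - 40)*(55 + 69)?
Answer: 117800/71 ≈ 1659.2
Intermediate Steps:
Y(b, n) = 1 + b + n
j(q) = (-104 + q)/(5 + q) (j(q) = (q - 104)/(q + 5) = (-104 + q)/(5 + q))
h = -3100 (h = ((1 + 5 + 9) - 40)*(55 + 69) = (15 - 40)*124 = -25*124 = -3100)
j(66)*h = ((-104 + 66)/(5 + 66))*(-3100) = (-38/71)*(-3100) = ((1/71)*(-38))*(-3100) = -38/71*(-3100) = 117800/71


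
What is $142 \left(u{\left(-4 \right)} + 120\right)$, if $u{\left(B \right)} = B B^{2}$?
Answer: $7952$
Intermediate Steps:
$u{\left(B \right)} = B^{3}$
$142 \left(u{\left(-4 \right)} + 120\right) = 142 \left(\left(-4\right)^{3} + 120\right) = 142 \left(-64 + 120\right) = 142 \cdot 56 = 7952$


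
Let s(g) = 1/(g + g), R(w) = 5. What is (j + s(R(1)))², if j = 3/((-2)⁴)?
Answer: 529/6400 ≈ 0.082656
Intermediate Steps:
s(g) = 1/(2*g)
j = 3/16 ≈ 0.18750
(j + s(R(1)))² = (3/16 + (½)/5)² = (3/16 + (½)*(⅕))² = (3/16 + ⅒)² = (23/80)² = 529/6400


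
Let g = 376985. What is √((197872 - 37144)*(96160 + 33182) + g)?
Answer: √20789257961 ≈ 1.4418e+5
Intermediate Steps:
√((197872 - 37144)*(96160 + 33182) + g) = √((197872 - 37144)*(96160 + 33182) + 376985) = √(160728*129342 + 376985) = √(20788880976 + 376985) = √20789257961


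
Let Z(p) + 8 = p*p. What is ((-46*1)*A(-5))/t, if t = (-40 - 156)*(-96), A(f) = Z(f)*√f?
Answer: -391*I*√5/9408 ≈ -0.092932*I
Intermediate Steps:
Z(p) = -8 + p² (Z(p) = -8 + p*p = -8 + p²)
A(f) = √f*(-8 + f²) (A(f) = (-8 + f²)*√f = √f*(-8 + f²))
t = 18816 (t = -196*(-96) = 18816)
((-46*1)*A(-5))/t = ((-46*1)*(√(-5)*(-8 + (-5)²)))/18816 = -46*I*√5*(-8 + 25)*(1/18816) = -46*I*√5*17*(1/18816) = -782*I*√5*(1/18816) = -391*I*√5/9408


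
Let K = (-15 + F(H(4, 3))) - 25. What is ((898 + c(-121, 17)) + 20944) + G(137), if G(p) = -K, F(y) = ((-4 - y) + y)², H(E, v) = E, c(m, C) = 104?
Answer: 21970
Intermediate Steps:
F(y) = 16 (F(y) = (-4)² = 16)
K = -24 (K = (-15 + 16) - 25 = 1 - 25 = -24)
G(p) = 24 (G(p) = -1*(-24) = 24)
((898 + c(-121, 17)) + 20944) + G(137) = ((898 + 104) + 20944) + 24 = (1002 + 20944) + 24 = 21946 + 24 = 21970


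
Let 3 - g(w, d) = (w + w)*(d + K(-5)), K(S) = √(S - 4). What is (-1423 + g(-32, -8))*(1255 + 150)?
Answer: -2714460 + 269760*I ≈ -2.7145e+6 + 2.6976e+5*I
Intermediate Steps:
K(S) = √(-4 + S)
g(w, d) = 3 - 2*w*(d + 3*I) (g(w, d) = 3 - (w + w)*(d + √(-4 - 5)) = 3 - 2*w*(d + √(-9)) = 3 - 2*w*(d + 3*I))
(-1423 + g(-32, -8))*(1255 + 150) = (-1423 + (3 - 6*I*(-32) - 2*(-8)*(-32)))*(1255 + 150) = (-1423 + (3 + 192*I - 512))*1405 = (-1423 + (-509 + 192*I))*1405 = (-1932 + 192*I)*1405 = -2714460 + 269760*I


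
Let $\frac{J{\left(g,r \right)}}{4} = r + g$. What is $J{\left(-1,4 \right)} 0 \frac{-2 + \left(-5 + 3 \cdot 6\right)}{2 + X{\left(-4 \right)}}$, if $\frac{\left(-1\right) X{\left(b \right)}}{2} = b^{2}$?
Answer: $0$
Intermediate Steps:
$J{\left(g,r \right)} = 4 g + 4 r$ ($J{\left(g,r \right)} = 4 \left(r + g\right) = 4 \left(g + r\right) = 4 g + 4 r$)
$X{\left(b \right)} = - 2 b^{2}$
$J{\left(-1,4 \right)} 0 \frac{-2 + \left(-5 + 3 \cdot 6\right)}{2 + X{\left(-4 \right)}} = \left(4 \left(-1\right) + 4 \cdot 4\right) 0 \frac{-2 + \left(-5 + 3 \cdot 6\right)}{2 - 2 \left(-4\right)^{2}} = \left(-4 + 16\right) 0 \frac{-2 + \left(-5 + 18\right)}{2 - 32} = 12 \cdot 0 \frac{-2 + 13}{2 - 32} = 0 \frac{11}{-30} = 0 \cdot 11 \left(- \frac{1}{30}\right) = 0 \left(- \frac{11}{30}\right) = 0$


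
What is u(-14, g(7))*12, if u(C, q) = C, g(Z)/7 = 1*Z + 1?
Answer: -168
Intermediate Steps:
g(Z) = 7 + 7*Z (g(Z) = 7*(1*Z + 1) = 7*(Z + 1) = 7*(1 + Z) = 7 + 7*Z)
u(-14, g(7))*12 = -14*12 = -168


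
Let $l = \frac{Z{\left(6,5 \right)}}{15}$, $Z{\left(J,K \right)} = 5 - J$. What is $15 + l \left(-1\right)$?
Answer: $\frac{226}{15} \approx 15.067$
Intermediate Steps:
$l = - \frac{1}{15}$ ($l = \frac{5 - 6}{15} = \left(5 - 6\right) \frac{1}{15} = \left(-1\right) \frac{1}{15} = - \frac{1}{15} \approx -0.066667$)
$15 + l \left(-1\right) = 15 - - \frac{1}{15} = 15 + \frac{1}{15} = \frac{226}{15}$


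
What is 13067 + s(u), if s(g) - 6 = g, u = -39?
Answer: 13034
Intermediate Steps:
s(g) = 6 + g
13067 + s(u) = 13067 + (6 - 39) = 13067 - 33 = 13034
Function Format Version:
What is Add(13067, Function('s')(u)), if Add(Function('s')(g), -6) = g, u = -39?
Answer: 13034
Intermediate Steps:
Function('s')(g) = Add(6, g)
Add(13067, Function('s')(u)) = Add(13067, Add(6, -39)) = Add(13067, -33) = 13034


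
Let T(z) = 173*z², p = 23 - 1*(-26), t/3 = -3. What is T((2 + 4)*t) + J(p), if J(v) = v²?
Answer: 506869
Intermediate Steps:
t = -9 (t = 3*(-3) = -9)
p = 49 (p = 23 + 26 = 49)
T((2 + 4)*t) + J(p) = 173*((2 + 4)*(-9))² + 49² = 173*(6*(-9))² + 2401 = 173*(-54)² + 2401 = 173*2916 + 2401 = 504468 + 2401 = 506869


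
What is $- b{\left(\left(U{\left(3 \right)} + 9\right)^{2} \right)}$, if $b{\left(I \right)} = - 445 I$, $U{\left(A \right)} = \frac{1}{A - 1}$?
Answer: $\frac{160645}{4} \approx 40161.0$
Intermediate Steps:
$U{\left(A \right)} = \frac{1}{-1 + A}$
$- b{\left(\left(U{\left(3 \right)} + 9\right)^{2} \right)} = - \left(-445\right) \left(\frac{1}{-1 + 3} + 9\right)^{2} = - \left(-445\right) \left(\frac{1}{2} + 9\right)^{2} = - \left(-445\right) \left(\frac{19}{2}\right)^{2} = - \frac{\left(-445\right) 361}{4} = \left(-1\right) \left(- \frac{160645}{4}\right) = \frac{160645}{4}$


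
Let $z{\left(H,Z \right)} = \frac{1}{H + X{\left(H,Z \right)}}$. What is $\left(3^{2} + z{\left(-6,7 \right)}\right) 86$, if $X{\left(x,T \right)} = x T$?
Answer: $\frac{18533}{24} \approx 772.21$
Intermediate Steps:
$X{\left(x,T \right)} = T x$
$z{\left(H,Z \right)} = \frac{1}{H + H Z}$ ($z{\left(H,Z \right)} = \frac{1}{H + Z H} = \frac{1}{H + H Z}$)
$\left(3^{2} + z{\left(-6,7 \right)}\right) 86 = \left(3^{2} + \frac{1}{\left(-6\right) \left(1 + 7\right)}\right) 86 = \left(9 - \frac{1}{6 \cdot 8}\right) 86 = \left(9 - \frac{1}{48}\right) 86 = \frac{431}{48} \cdot 86 = \frac{18533}{24}$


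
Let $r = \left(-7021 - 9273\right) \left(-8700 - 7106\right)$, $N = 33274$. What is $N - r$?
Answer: $-257509690$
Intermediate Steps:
$r = 257542964$ ($r = \left(-16294\right) \left(-15806\right) = 257542964$)
$N - r = 33274 - 257542964 = -257509690$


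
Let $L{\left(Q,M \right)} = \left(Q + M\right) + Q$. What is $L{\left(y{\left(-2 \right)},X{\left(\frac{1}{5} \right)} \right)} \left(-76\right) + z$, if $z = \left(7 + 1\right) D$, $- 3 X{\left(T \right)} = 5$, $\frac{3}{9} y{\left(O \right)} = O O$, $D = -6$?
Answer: $- \frac{5236}{3} \approx -1745.3$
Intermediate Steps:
$y{\left(O \right)} = 3 O^{2}$ ($y{\left(O \right)} = 3 O O = 3 O^{2}$)
$X{\left(T \right)} = - \frac{5}{3}$ ($X{\left(T \right)} = \left(- \frac{1}{3}\right) 5 = - \frac{5}{3}$)
$L{\left(Q,M \right)} = M + 2 Q$ ($L{\left(Q,M \right)} = \left(M + Q\right) + Q = M + 2 Q$)
$z = -48$ ($z = \left(7 + 1\right) \left(-6\right) = 8 \left(-6\right) = -48$)
$L{\left(y{\left(-2 \right)},X{\left(\frac{1}{5} \right)} \right)} \left(-76\right) + z = \left(- \frac{5}{3} + 2 \cdot 3 \left(-2\right)^{2}\right) \left(-76\right) - 48 = \left(- \frac{5}{3} + 2 \cdot 3 \cdot 4\right) \left(-76\right) - 48 = \left(- \frac{5}{3} + 2 \cdot 12\right) \left(-76\right) - 48 = \left(- \frac{5}{3} + 24\right) \left(-76\right) - 48 = \frac{67}{3} \left(-76\right) - 48 = - \frac{5092}{3} - 48 = - \frac{5236}{3}$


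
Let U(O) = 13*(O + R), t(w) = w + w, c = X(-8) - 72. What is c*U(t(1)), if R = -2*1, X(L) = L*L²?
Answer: 0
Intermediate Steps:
X(L) = L³
c = -584 (c = (-8)³ - 72 = -512 - 72 = -584)
t(w) = 2*w
R = -2
U(O) = -26 + 13*O (U(O) = 13*(O - 2) = 13*(-2 + O) = -26 + 13*O)
c*U(t(1)) = -584*(-26 + 13*(2*1)) = -584*(-26 + 13*2) = -584*(-26 + 26) = -584*0 = 0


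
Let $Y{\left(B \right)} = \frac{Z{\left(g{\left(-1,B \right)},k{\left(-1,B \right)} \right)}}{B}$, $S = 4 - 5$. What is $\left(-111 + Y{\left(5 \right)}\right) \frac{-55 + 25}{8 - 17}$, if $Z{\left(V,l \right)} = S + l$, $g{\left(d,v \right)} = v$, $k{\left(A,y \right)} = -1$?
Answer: $- \frac{1114}{3} \approx -371.33$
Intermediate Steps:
$S = -1$ ($S = 4 - 5 = -1$)
$Z{\left(V,l \right)} = -1 + l$
$Y{\left(B \right)} = - \frac{2}{B}$ ($Y{\left(B \right)} = \frac{-1 - 1}{B} = - \frac{2}{B}$)
$\left(-111 + Y{\left(5 \right)}\right) \frac{-55 + 25}{8 - 17} = \left(-111 - \frac{2}{5}\right) \frac{-55 + 25}{8 - 17} = \left(-111 - \frac{2}{5}\right) \left(- \frac{30}{-9}\right) = \left(-111 - \frac{2}{5}\right) \left(\left(-30\right) \left(- \frac{1}{9}\right)\right) = \left(- \frac{557}{5}\right) \frac{10}{3} = - \frac{1114}{3}$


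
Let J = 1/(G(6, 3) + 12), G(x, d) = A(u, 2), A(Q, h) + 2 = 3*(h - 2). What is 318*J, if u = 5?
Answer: 159/5 ≈ 31.800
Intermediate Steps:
A(Q, h) = -8 + 3*h (A(Q, h) = -2 + 3*(h - 2) = -2 + 3*(-2 + h) = -2 + (-6 + 3*h) = -8 + 3*h)
G(x, d) = -2 (G(x, d) = -8 + 3*2 = -8 + 6 = -2)
J = ⅒ (J = 1/(-2 + 12) = 1/10 = ⅒ ≈ 0.10000)
318*J = 318*(⅒) = 159/5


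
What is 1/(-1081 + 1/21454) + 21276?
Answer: 493428140894/23191773 ≈ 21276.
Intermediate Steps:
1/(-1081 + 1/21454) + 21276 = 1/(-23191773/21454) + 21276 = -21454/23191773 + 21276 = 493428140894/23191773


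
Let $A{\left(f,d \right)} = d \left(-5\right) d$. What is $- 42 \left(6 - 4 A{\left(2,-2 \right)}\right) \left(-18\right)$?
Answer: $65016$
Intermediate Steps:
$A{\left(f,d \right)} = - 5 d^{2}$ ($A{\left(f,d \right)} = - 5 d d = - 5 d^{2}$)
$- 42 \left(6 - 4 A{\left(2,-2 \right)}\right) \left(-18\right) = - 42 \left(6 - 4 \left(- 5 \left(-2\right)^{2}\right)\right) \left(-18\right) = - 42 \left(6 - 4 \left(\left(-5\right) 4\right)\right) \left(-18\right) = - 42 \left(6 - -80\right) \left(-18\right) = - 42 \left(6 + 80\right) \left(-18\right) = \left(-42\right) 86 \left(-18\right) = \left(-3612\right) \left(-18\right) = 65016$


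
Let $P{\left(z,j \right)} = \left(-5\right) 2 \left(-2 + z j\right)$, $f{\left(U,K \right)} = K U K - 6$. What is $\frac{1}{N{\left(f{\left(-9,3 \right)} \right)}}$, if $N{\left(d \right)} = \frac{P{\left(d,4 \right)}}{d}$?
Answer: $- \frac{87}{3500} \approx -0.024857$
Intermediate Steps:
$f{\left(U,K \right)} = -6 + U K^{2}$ ($f{\left(U,K \right)} = U K^{2} - 6 = -6 + U K^{2}$)
$P{\left(z,j \right)} = 20 - 10 j z$ ($P{\left(z,j \right)} = - 10 \left(-2 + j z\right) = 20 - 10 j z$)
$N{\left(d \right)} = \frac{20 - 40 d}{d}$
$\frac{1}{N{\left(f{\left(-9,3 \right)} \right)}} = \frac{1}{-40 + \frac{20}{-6 - 9 \cdot 3^{2}}} = \frac{1}{-40 + \frac{20}{-6 - 81}} = \frac{1}{-40 + \frac{20}{-87}} = \frac{1}{-40 + 20 \left(- \frac{1}{87}\right)} = \frac{1}{-40 - \frac{20}{87}} = \frac{1}{- \frac{3500}{87}} = - \frac{87}{3500}$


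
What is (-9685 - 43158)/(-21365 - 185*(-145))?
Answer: -7549/780 ≈ -9.6782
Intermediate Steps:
(-9685 - 43158)/(-21365 - 185*(-145)) = -52843/(-21365 + 26825) = -52843/5460 = -52843*1/5460 = -7549/780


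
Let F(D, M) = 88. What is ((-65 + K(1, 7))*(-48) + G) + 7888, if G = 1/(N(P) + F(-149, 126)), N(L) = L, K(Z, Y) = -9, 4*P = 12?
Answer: 1041041/91 ≈ 11440.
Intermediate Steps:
P = 3 (P = (1/4)*12 = 3)
G = 1/91 (G = 1/(3 + 88) = 1/91 ≈ 0.010989)
((-65 + K(1, 7))*(-48) + G) + 7888 = ((-65 - 9)*(-48) + 1/91) + 7888 = (-74*(-48) + 1/91) + 7888 = (3552 + 1/91) + 7888 = 323233/91 + 7888 = 1041041/91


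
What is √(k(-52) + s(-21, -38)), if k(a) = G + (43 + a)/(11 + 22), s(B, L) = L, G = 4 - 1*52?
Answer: I*√10439/11 ≈ 9.2883*I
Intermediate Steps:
G = -48 (G = 4 - 52 = -48)
k(a) = -1541/33 + a/33 (k(a) = -48 + (43 + a)/(11 + 22) = -48 + (43 + a)/33 = -48 + (43 + a)*(1/33) = -48 + (43/33 + a/33) = -1541/33 + a/33)
√(k(-52) + s(-21, -38)) = √((-1541/33 + (1/33)*(-52)) - 38) = √((-1541/33 - 52/33) - 38) = √(-531/11 - 38) = √(-949/11) = I*√10439/11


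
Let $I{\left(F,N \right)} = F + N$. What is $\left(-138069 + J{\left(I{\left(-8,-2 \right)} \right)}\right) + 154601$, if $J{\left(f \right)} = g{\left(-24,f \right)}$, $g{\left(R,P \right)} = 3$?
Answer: $16535$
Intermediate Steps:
$J{\left(f \right)} = 3$
$\left(-138069 + J{\left(I{\left(-8,-2 \right)} \right)}\right) + 154601 = \left(-138069 + 3\right) + 154601 = -138066 + 154601 = 16535$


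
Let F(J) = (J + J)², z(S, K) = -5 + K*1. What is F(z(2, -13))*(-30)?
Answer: -38880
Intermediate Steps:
z(S, K) = -5 + K
F(J) = 4*J² (F(J) = (2*J)² = 4*J²)
F(z(2, -13))*(-30) = (4*(-5 - 13)²)*(-30) = (4*(-18)²)*(-30) = (4*324)*(-30) = 1296*(-30) = -38880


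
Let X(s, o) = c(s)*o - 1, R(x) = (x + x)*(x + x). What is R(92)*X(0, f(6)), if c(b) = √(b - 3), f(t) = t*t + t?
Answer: -33856 + 1421952*I*√3 ≈ -33856.0 + 2.4629e+6*I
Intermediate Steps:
f(t) = t + t² (f(t) = t² + t = t + t²)
c(b) = √(-3 + b)
R(x) = 4*x² (R(x) = (2*x)*(2*x) = 4*x²)
X(s, o) = -1 + o*√(-3 + s) (X(s, o) = √(-3 + s)*o - 1 = o*√(-3 + s) - 1 = -1 + o*√(-3 + s))
R(92)*X(0, f(6)) = (4*92²)*(-1 + (6*(1 + 6))*√(-3 + 0)) = (4*8464)*(-1 + (6*7)*√(-3)) = 33856*(-1 + 42*(I*√3)) = 33856*(-1 + 42*I*√3) = -33856 + 1421952*I*√3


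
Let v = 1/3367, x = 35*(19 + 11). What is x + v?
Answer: 3535351/3367 ≈ 1050.0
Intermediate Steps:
x = 1050 (x = 35*30 = 1050)
v = 1/3367 ≈ 0.00029700
x + v = 1050 + 1/3367 = 3535351/3367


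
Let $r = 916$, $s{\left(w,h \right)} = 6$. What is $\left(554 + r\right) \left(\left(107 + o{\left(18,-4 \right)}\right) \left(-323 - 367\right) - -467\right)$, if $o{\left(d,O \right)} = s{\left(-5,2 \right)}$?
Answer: $-113929410$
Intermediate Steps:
$o{\left(d,O \right)} = 6$
$\left(554 + r\right) \left(\left(107 + o{\left(18,-4 \right)}\right) \left(-323 - 367\right) - -467\right) = \left(554 + 916\right) \left(\left(107 + 6\right) \left(-323 - 367\right) - -467\right) = 1470 \left(113 \left(-690\right) + 467\right) = 1470 \left(-77970 + 467\right) = 1470 \left(-77503\right) = -113929410$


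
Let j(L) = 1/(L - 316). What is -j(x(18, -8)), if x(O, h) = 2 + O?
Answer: 1/296 ≈ 0.0033784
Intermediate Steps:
j(L) = 1/(-316 + L)
-j(x(18, -8)) = -1/(-316 + (2 + 18)) = -1/(-316 + 20) = -1/(-296) = -1*(-1/296) = 1/296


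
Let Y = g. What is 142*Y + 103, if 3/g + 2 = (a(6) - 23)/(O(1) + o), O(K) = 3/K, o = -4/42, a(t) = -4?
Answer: 44981/689 ≈ 65.284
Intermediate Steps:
o = -2/21 (o = -4*1/42 = -2/21 ≈ -0.095238)
g = -183/689 (g = 3/(-2 + (-4 - 23)/(3/1 - 2/21)) = 3/(-2 - 27/(3*1 - 2/21)) = 3/(-2 - 27/(3 - 2/21)) = 3/(-2 - 27/61/21) = 3/(-2 - 27*21/61) = 3/(-2 - 567/61) = 3/(-689/61) = 3*(-61/689) = -183/689 ≈ -0.26560)
Y = -183/689 ≈ -0.26560
142*Y + 103 = 142*(-183/689) + 103 = -25986/689 + 103 = 44981/689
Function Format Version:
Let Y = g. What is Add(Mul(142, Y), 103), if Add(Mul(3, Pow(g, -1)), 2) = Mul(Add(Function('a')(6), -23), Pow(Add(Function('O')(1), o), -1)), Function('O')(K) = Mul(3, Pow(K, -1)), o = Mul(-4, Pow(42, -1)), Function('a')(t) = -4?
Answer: Rational(44981, 689) ≈ 65.284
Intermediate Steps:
o = Rational(-2, 21) (o = Mul(-4, Rational(1, 42)) = Rational(-2, 21) ≈ -0.095238)
g = Rational(-183, 689) (g = Mul(3, Pow(Add(-2, Mul(Add(-4, -23), Pow(Add(Mul(3, Pow(1, -1)), Rational(-2, 21)), -1))), -1)) = Mul(3, Pow(Add(-2, Mul(-27, Pow(Add(Mul(3, 1), Rational(-2, 21)), -1))), -1)) = Mul(3, Pow(Add(-2, Mul(-27, Pow(Add(3, Rational(-2, 21)), -1))), -1)) = Mul(3, Pow(Add(-2, Mul(-27, Pow(Rational(61, 21), -1))), -1)) = Mul(3, Pow(Add(-2, Mul(-27, Rational(21, 61))), -1)) = Mul(3, Pow(Add(-2, Rational(-567, 61)), -1)) = Mul(3, Pow(Rational(-689, 61), -1)) = Mul(3, Rational(-61, 689)) = Rational(-183, 689) ≈ -0.26560)
Y = Rational(-183, 689) ≈ -0.26560
Add(Mul(142, Y), 103) = Add(Mul(142, Rational(-183, 689)), 103) = Add(Rational(-25986, 689), 103) = Rational(44981, 689)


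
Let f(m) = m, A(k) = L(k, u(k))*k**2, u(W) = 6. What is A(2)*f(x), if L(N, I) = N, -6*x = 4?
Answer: -16/3 ≈ -5.3333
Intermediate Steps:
x = -2/3 (x = -1/6*4 = -2/3 ≈ -0.66667)
A(k) = k**3 (A(k) = k*k**2 = k**3)
A(2)*f(x) = 2**3*(-2/3) = 8*(-2/3) = -16/3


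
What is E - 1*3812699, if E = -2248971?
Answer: -6061670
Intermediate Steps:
E - 1*3812699 = -2248971 - 1*3812699 = -2248971 - 3812699 = -6061670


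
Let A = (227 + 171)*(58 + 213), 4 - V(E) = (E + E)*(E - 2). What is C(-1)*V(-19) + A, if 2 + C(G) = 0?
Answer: 109446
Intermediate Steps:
V(E) = 4 - 2*E*(-2 + E) (V(E) = 4 - (E + E)*(E - 2) = 4 - 2*E*(-2 + E))
A = 107858 (A = 398*271 = 107858)
C(G) = -2 (C(G) = -2 + 0 = -2)
C(-1)*V(-19) + A = -2*(4 - 2*(-19)² + 4*(-19)) + 107858 = -2*(4 - 2*361 - 76) + 107858 = -2*(4 - 722 - 76) + 107858 = -2*(-794) + 107858 = 1588 + 107858 = 109446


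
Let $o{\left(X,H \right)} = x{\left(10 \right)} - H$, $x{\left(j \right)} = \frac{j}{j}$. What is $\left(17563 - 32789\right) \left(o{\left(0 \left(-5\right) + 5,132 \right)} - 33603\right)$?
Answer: $513633884$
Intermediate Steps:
$x{\left(j \right)} = 1$
$o{\left(X,H \right)} = 1 - H$
$\left(17563 - 32789\right) \left(o{\left(0 \left(-5\right) + 5,132 \right)} - 33603\right) = \left(17563 - 32789\right) \left(\left(1 - 132\right) - 33603\right) = - 15226 \left(-131 - 33603\right) = \left(-15226\right) \left(-33734\right) = 513633884$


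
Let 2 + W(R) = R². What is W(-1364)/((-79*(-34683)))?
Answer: 1860494/2739957 ≈ 0.67902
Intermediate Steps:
W(R) = -2 + R²
W(-1364)/((-79*(-34683))) = (-2 + (-1364)²)/((-79*(-34683))) = (-2 + 1860496)/2739957 = 1860494*(1/2739957) = 1860494/2739957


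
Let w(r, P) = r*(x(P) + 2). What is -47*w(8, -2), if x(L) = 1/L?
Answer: -564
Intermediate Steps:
x(L) = 1/L
w(r, P) = r*(2 + 1/P) (w(r, P) = r*(1/P + 2) = r*(2 + 1/P))
-47*w(8, -2) = -47*(2*8 + 8/(-2)) = -47*(16 + 8*(-½)) = -47*(16 - 4) = -47*12 = -564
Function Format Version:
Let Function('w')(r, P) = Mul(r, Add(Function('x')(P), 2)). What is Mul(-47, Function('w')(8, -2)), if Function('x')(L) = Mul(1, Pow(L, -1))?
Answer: -564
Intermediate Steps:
Function('x')(L) = Pow(L, -1)
Function('w')(r, P) = Mul(r, Add(2, Pow(P, -1))) (Function('w')(r, P) = Mul(r, Add(Pow(P, -1), 2)) = Mul(r, Add(2, Pow(P, -1))))
Mul(-47, Function('w')(8, -2)) = Mul(-47, Add(Mul(2, 8), Mul(8, Pow(-2, -1)))) = Mul(-47, Add(16, Mul(8, Rational(-1, 2)))) = Mul(-47, Add(16, -4)) = Mul(-47, 12) = -564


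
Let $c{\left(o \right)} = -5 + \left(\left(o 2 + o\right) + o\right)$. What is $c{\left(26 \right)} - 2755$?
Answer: $-2656$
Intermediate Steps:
$c{\left(o \right)} = -5 + 4 o$ ($c{\left(o \right)} = -5 + \left(\left(2 o + o\right) + o\right) = -5 + \left(3 o + o\right) = -5 + 4 o$)
$c{\left(26 \right)} - 2755 = \left(-5 + 4 \cdot 26\right) - 2755 = \left(-5 + 104\right) - 2755 = 99 - 2755 = -2656$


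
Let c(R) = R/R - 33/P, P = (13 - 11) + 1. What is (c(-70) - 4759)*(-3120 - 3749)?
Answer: 32758261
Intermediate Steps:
P = 3 (P = 2 + 1 = 3)
c(R) = -10 (c(R) = R/R - 33/3 = 1 - 33*⅓ = 1 - 11 = -10)
(c(-70) - 4759)*(-3120 - 3749) = (-10 - 4759)*(-3120 - 3749) = -4769*(-6869) = 32758261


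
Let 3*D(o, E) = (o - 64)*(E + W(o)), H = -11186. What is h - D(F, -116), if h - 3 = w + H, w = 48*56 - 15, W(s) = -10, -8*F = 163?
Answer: -48215/4 ≈ -12054.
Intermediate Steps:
F = -163/8 (F = -⅛*163 = -163/8 ≈ -20.375)
w = 2673 (w = 2688 - 15 = 2673)
D(o, E) = (-64 + o)*(-10 + E)/3 (D(o, E) = ((o - 64)*(E - 10))/3 = ((-64 + o)*(-10 + E))/3 = (-64 + o)*(-10 + E)/3)
h = -8510 (h = 3 + (2673 - 11186) = 3 - 8513 = -8510)
h - D(F, -116) = -8510 - (640/3 - 64/3*(-116) - 10/3*(-163/8) + (⅓)*(-116)*(-163/8)) = -8510 - (640/3 + 7424/3 + 815/12 + 4727/6) = -8510 - 1*14175/4 = -8510 - 14175/4 = -48215/4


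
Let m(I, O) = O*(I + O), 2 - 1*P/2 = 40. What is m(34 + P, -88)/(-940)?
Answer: -572/47 ≈ -12.170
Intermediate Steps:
P = -76 (P = 4 - 2*40 = 4 - 80 = -76)
m(34 + P, -88)/(-940) = -88*((34 - 76) - 88)/(-940) = -88*(-42 - 88)*(-1/940) = -88*(-130)*(-1/940) = 11440*(-1/940) = -572/47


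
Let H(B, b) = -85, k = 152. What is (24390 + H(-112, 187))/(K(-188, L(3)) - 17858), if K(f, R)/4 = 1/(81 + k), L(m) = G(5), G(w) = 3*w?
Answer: -1132613/832182 ≈ -1.3610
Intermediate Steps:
L(m) = 15 (L(m) = 3*5 = 15)
K(f, R) = 4/233 (K(f, R) = 4/(81 + 152) = 4/233)
(24390 + H(-112, 187))/(K(-188, L(3)) - 17858) = (24390 - 85)/(4/233 - 17858) = 24305/(-4160910/233) = 24305*(-233/4160910) = -1132613/832182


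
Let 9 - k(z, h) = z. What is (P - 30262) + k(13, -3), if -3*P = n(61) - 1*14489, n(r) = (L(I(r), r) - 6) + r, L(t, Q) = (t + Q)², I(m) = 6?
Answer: -26951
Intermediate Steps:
k(z, h) = 9 - z
L(t, Q) = (Q + t)²
n(r) = -6 + r + (6 + r)² (n(r) = ((r + 6)² - 6) + r = ((6 + r)² - 6) + r = (-6 + (6 + r)²) + r = -6 + r + (6 + r)²)
P = 3315 (P = -((-6 + 61 + (6 + 61)²) - 1*14489)/3 = -((-6 + 61 + 67²) - 14489)/3 = -((-6 + 61 + 4489) - 14489)/3 = -(4544 - 14489)/3 = -⅓*(-9945) = 3315)
(P - 30262) + k(13, -3) = (3315 - 30262) + (9 - 1*13) = -26947 + (9 - 13) = -26947 - 4 = -26951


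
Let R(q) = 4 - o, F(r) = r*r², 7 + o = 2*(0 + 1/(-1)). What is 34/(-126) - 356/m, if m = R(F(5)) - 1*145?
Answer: 1682/693 ≈ 2.4271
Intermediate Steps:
o = -9 (o = -7 + 2*(0 + 1/(-1)) = -7 + 2*(0 + 1*(-1)) = -7 + 2*(0 - 1) = -7 + 2*(-1) = -7 - 2 = -9)
F(r) = r³
R(q) = 13 (R(q) = 4 - 1*(-9) = 4 + 9 = 13)
m = -132 (m = 13 - 1*145 = 13 - 145 = -132)
34/(-126) - 356/m = 34/(-126) - 356/(-132) = 34*(-1/126) - 356*(-1/132) = -17/63 + 89/33 = 1682/693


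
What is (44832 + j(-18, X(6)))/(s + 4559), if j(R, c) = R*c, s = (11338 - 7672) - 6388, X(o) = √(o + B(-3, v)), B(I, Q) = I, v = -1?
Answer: 44832/1837 - 18*√3/1837 ≈ 24.388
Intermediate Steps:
X(o) = √(-3 + o) (X(o) = √(o - 3) = √(-3 + o))
s = -2722 (s = 3666 - 6388 = -2722)
(44832 + j(-18, X(6)))/(s + 4559) = (44832 - 18*√(-3 + 6))/(-2722 + 4559) = (44832 - 18*√3)/1837 = (44832 - 18*√3)*(1/1837) = 44832/1837 - 18*√3/1837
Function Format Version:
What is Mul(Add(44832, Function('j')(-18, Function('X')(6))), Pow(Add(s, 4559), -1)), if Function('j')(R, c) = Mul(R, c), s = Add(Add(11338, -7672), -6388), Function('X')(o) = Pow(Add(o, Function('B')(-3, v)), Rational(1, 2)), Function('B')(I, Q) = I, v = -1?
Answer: Add(Rational(44832, 1837), Mul(Rational(-18, 1837), Pow(3, Rational(1, 2)))) ≈ 24.388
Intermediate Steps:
Function('X')(o) = Pow(Add(-3, o), Rational(1, 2)) (Function('X')(o) = Pow(Add(o, -3), Rational(1, 2)) = Pow(Add(-3, o), Rational(1, 2)))
s = -2722 (s = Add(3666, -6388) = -2722)
Mul(Add(44832, Function('j')(-18, Function('X')(6))), Pow(Add(s, 4559), -1)) = Mul(Add(44832, Mul(-18, Pow(Add(-3, 6), Rational(1, 2)))), Pow(Add(-2722, 4559), -1)) = Mul(Add(44832, Mul(-18, Pow(3, Rational(1, 2)))), Pow(1837, -1)) = Mul(Add(44832, Mul(-18, Pow(3, Rational(1, 2)))), Rational(1, 1837)) = Add(Rational(44832, 1837), Mul(Rational(-18, 1837), Pow(3, Rational(1, 2))))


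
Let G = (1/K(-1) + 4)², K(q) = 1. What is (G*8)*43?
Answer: 8600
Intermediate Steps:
G = 25 (G = (1/1 + 4)² = (1 + 4)² = 5² = 25)
(G*8)*43 = (25*8)*43 = 200*43 = 8600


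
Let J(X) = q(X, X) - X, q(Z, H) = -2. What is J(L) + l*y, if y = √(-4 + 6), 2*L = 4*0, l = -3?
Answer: -2 - 3*√2 ≈ -6.2426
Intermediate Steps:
L = 0 (L = (4*0)/2 = (½)*0 = 0)
J(X) = -2 - X
y = √2 ≈ 1.4142
J(L) + l*y = (-2 - 1*0) - 3*√2 = (-2 + 0) - 3*√2 = -2 - 3*√2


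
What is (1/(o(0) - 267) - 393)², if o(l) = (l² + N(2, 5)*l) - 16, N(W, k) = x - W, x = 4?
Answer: 12369888400/80089 ≈ 1.5445e+5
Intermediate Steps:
N(W, k) = 4 - W
o(l) = -16 + l² + 2*l (o(l) = (l² + (4 - 1*2)*l) - 16 = (l² + (4 - 2)*l) - 16 = (l² + 2*l) - 16 = -16 + l² + 2*l)
(1/(o(0) - 267) - 393)² = (1/((-16 + 0² + 2*0) - 267) - 393)² = (1/((-16 + 0 + 0) - 267) - 393)² = (1/(-16 - 267) - 393)² = (1/(-283) - 393)² = (-1/283 - 393)² = (-111220/283)² = 12369888400/80089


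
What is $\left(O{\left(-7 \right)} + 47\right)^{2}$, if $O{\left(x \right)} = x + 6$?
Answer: $2116$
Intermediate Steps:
$O{\left(x \right)} = 6 + x$
$\left(O{\left(-7 \right)} + 47\right)^{2} = \left(\left(6 - 7\right) + 47\right)^{2} = \left(-1 + 47\right)^{2} = 46^{2} = 2116$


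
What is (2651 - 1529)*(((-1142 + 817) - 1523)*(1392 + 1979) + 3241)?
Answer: -6985983774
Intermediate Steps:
(2651 - 1529)*(((-1142 + 817) - 1523)*(1392 + 1979) + 3241) = 1122*((-325 - 1523)*3371 + 3241) = 1122*(-1848*3371 + 3241) = 1122*(-6229608 + 3241) = 1122*(-6226367) = -6985983774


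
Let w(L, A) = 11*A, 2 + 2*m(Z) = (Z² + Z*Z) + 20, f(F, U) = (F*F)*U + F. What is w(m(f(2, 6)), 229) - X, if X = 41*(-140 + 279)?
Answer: -3180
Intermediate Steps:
f(F, U) = F + U*F² (f(F, U) = F²*U + F = U*F² + F = F + U*F²)
X = 5699 (X = 41*139 = 5699)
m(Z) = 9 + Z² (m(Z) = -1 + ((Z² + Z*Z) + 20)/2 = -1 + ((Z² + Z²) + 20)/2 = -1 + (2*Z² + 20)/2 = -1 + (20 + 2*Z²)/2 = -1 + (10 + Z²) = 9 + Z²)
w(m(f(2, 6)), 229) - X = 11*229 - 1*5699 = 2519 - 5699 = -3180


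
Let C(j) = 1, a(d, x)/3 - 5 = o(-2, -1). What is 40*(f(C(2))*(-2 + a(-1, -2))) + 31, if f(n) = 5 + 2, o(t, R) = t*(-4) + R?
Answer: 9551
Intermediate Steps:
o(t, R) = R - 4*t (o(t, R) = -4*t + R = R - 4*t)
a(d, x) = 36 (a(d, x) = 15 + 3*(-1 - 4*(-2)) = 15 + 3*(-1 + 8) = 15 + 3*7 = 15 + 21 = 36)
f(n) = 7
40*(f(C(2))*(-2 + a(-1, -2))) + 31 = 40*(7*(-2 + 36)) + 31 = 40*(7*34) + 31 = 40*238 + 31 = 9520 + 31 = 9551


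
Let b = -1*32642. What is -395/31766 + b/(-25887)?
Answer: 1026680407/822326442 ≈ 1.2485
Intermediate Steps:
b = -32642
-395/31766 + b/(-25887) = -395/31766 - 32642/(-25887) = -395*1/31766 - 32642*(-1/25887) = -395/31766 + 32642/25887 = 1026680407/822326442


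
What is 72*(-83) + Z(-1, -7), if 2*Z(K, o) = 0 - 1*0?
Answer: -5976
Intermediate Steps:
Z(K, o) = 0 (Z(K, o) = (0 - 1*0)/2 = (0 + 0)/2 = (1/2)*0 = 0)
72*(-83) + Z(-1, -7) = 72*(-83) + 0 = -5976 + 0 = -5976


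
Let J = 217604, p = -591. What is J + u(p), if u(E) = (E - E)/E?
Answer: 217604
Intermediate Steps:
u(E) = 0 (u(E) = 0/E = 0)
J + u(p) = 217604 + 0 = 217604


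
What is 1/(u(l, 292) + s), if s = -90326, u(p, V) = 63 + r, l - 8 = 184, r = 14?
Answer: -1/90249 ≈ -1.1080e-5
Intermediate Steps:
l = 192 (l = 8 + 184 = 192)
u(p, V) = 77 (u(p, V) = 63 + 14 = 77)
1/(u(l, 292) + s) = 1/(77 - 90326) = 1/(-90249) = -1/90249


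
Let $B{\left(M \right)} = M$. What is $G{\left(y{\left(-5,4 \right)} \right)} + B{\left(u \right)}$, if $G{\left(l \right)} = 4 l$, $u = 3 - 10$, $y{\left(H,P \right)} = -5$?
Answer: $-27$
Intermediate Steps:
$u = -7$
$G{\left(y{\left(-5,4 \right)} \right)} + B{\left(u \right)} = 4 \left(-5\right) - 7 = -20 - 7 = -27$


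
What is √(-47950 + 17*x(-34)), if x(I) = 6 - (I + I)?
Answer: 6*I*√1297 ≈ 216.08*I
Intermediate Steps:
x(I) = 6 - 2*I
√(-47950 + 17*x(-34)) = √(-47950 + 17*(6 - 2*(-34))) = √(-47950 + 17*(6 + 68)) = √(-47950 + 17*74) = √(-47950 + 1258) = √(-46692) = 6*I*√1297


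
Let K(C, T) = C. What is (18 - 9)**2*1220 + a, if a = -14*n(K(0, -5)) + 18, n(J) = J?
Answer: 98838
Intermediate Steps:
a = 18 (a = -14*0 + 18 = 0 + 18 = 18)
(18 - 9)**2*1220 + a = (18 - 9)**2*1220 + 18 = 9**2*1220 + 18 = 81*1220 + 18 = 98820 + 18 = 98838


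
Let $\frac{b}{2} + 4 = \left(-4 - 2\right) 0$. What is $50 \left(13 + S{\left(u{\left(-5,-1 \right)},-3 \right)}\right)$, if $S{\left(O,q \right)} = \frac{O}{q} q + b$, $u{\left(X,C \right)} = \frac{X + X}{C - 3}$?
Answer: $375$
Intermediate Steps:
$u{\left(X,C \right)} = \frac{2 X}{-3 + C}$
$b = -8$ ($b = -8 + 2 \left(-4 - 2\right) 0 = -8 + 2 \left(\left(-6\right) 0\right) = -8 + 2 \cdot 0 = -8 + 0 = -8$)
$S{\left(O,q \right)} = -8 + O$ ($S{\left(O,q \right)} = \frac{O}{q} q - 8 = O - 8 = -8 + O$)
$50 \left(13 + S{\left(u{\left(-5,-1 \right)},-3 \right)}\right) = 50 \left(13 - \left(8 + \frac{10}{-3 - 1}\right)\right) = 50 \left(13 - \left(8 + \frac{10}{-4}\right)\right) = 50 \left(13 - \left(8 + 10 \left(- \frac{1}{4}\right)\right)\right) = 50 \left(13 + \left(-8 + \frac{5}{2}\right)\right) = 50 \left(13 - \frac{11}{2}\right) = 50 \cdot \frac{15}{2} = 375$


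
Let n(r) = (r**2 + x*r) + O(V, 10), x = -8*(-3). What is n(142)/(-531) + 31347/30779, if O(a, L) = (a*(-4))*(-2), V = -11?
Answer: -235389593/5447883 ≈ -43.208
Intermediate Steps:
x = 24
O(a, L) = 8*a (O(a, L) = -4*a*(-2) = 8*a)
n(r) = -88 + r**2 + 24*r (n(r) = (r**2 + 24*r) + 8*(-11) = (r**2 + 24*r) - 88 = -88 + r**2 + 24*r)
n(142)/(-531) + 31347/30779 = (-88 + 142**2 + 24*142)/(-531) + 31347/30779 = (-88 + 20164 + 3408)*(-1/531) + 31347*(1/30779) = 23484*(-1/531) + 31347/30779 = -7828/177 + 31347/30779 = -235389593/5447883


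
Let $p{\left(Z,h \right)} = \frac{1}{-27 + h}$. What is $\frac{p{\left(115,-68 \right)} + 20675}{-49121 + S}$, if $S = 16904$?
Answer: $- \frac{654708}{1020205} \approx -0.64174$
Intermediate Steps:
$\frac{p{\left(115,-68 \right)} + 20675}{-49121 + S} = \frac{\frac{1}{-27 - 68} + 20675}{-49121 + 16904} = \frac{\frac{1}{-95} + 20675}{-32217} = \left(- \frac{1}{95} + 20675\right) \left(- \frac{1}{32217}\right) = \frac{1964124}{95} \left(- \frac{1}{32217}\right) = - \frac{654708}{1020205}$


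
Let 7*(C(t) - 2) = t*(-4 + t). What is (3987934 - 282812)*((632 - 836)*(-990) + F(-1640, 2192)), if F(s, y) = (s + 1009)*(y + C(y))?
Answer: -11243614181447988/7 ≈ -1.6062e+15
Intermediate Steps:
C(t) = 2 + t*(-4 + t)/7 (C(t) = 2 + (t*(-4 + t))/7 = 2 + t*(-4 + t)/7)
F(s, y) = (1009 + s)*(2 + y**2/7 + 3*y/7) (F(s, y) = (s + 1009)*(y + (2 - 4*y/7 + y**2/7)) = (1009 + s)*(2 + y**2/7 + 3*y/7))
(3987934 - 282812)*((632 - 836)*(-990) + F(-1640, 2192)) = (3987934 - 282812)*((632 - 836)*(-990) + (2018 + 2*(-1640) + (1009/7)*2192**2 + (3027/7)*2192 + (1/7)*(-1640)*2192**2 + (3/7)*(-1640)*2192)) = 3705122*(-204*(-990) + (2018 - 3280 + (1009/7)*4804864 + 6635184/7 + (1/7)*(-1640)*4804864 - 10784640/7)) = 3705122*(201960 + (2018 - 3280 + 4848107776/7 + 6635184/7 - 7879976960/7 - 10784640/7)) = 3705122*(201960 - 3036027474/7) = 3705122*(-3034613754/7) = -11243614181447988/7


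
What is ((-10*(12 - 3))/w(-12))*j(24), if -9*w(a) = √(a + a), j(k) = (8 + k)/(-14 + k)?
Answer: -216*I*√6 ≈ -529.09*I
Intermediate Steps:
j(k) = (8 + k)/(-14 + k)
w(a) = -√2*√a/9 (w(a) = -√(a + a)/9 = -√2*√a/9)
((-10*(12 - 3))/w(-12))*j(24) = ((-10*(12 - 3))/((-√2*√(-12)/9)))*((8 + 24)/(-14 + 24)) = ((-10*9)/((-√2*2*I*√3/9)))*(32/10) = (-90*3*I*√6/4)*((⅒)*32) = -135*I*√6/2*(16/5) = -216*I*√6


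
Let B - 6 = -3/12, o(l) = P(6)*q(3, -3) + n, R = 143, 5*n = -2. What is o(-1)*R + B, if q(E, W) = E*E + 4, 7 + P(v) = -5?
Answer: -447189/20 ≈ -22359.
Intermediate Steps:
n = -⅖ (n = (⅕)*(-2) = -⅖ ≈ -0.40000)
P(v) = -12 (P(v) = -7 - 5 = -12)
q(E, W) = 4 + E² (q(E, W) = E² + 4 = 4 + E²)
o(l) = -782/5 (o(l) = -12*(4 + 3²) - ⅖ = -12*(4 + 9) - ⅖ = -12*13 - ⅖ = -156 - ⅖ = -782/5)
B = 23/4 (B = 6 - 3/12 = 6 + (1/12)*(-3) = 6 - ¼ = 23/4 ≈ 5.7500)
o(-1)*R + B = -782/5*143 + 23/4 = -111826/5 + 23/4 = -447189/20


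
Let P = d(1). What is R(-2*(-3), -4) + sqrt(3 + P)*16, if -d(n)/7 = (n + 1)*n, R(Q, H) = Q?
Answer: 6 + 16*I*sqrt(11) ≈ 6.0 + 53.066*I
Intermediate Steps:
d(n) = -7*n*(1 + n) (d(n) = -7*(n + 1)*n = -7*(1 + n)*n = -7*n*(1 + n))
P = -14 (P = -7*1*(1 + 1) = -7*1*2 = -14)
R(-2*(-3), -4) + sqrt(3 + P)*16 = -2*(-3) + sqrt(3 - 14)*16 = 6 + sqrt(-11)*16 = 6 + (I*sqrt(11))*16 = 6 + 16*I*sqrt(11)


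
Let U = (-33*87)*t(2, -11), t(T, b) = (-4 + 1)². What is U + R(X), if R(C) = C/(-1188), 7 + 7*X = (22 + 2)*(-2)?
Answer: -19534279/756 ≈ -25839.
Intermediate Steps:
t(T, b) = 9 (t(T, b) = (-3)² = 9)
U = -25839 (U = -33*87*9 = -2871*9 = -25839)
X = -55/7 (X = -1 + ((22 + 2)*(-2))/7 = -1 + (24*(-2))/7 = -1 + (⅐)*(-48) = -1 - 48/7 = -55/7 ≈ -7.8571)
R(C) = -C/1188 (R(C) = C*(-1/1188) = -C/1188)
U + R(X) = -25839 - 1/1188*(-55/7) = -25839 + 5/756 = -19534279/756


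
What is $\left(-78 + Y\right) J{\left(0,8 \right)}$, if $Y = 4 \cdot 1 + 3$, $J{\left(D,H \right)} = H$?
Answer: $-568$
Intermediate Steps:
$Y = 7$ ($Y = 4 + 3 = 7$)
$\left(-78 + Y\right) J{\left(0,8 \right)} = \left(-78 + 7\right) 8 = \left(-71\right) 8 = -568$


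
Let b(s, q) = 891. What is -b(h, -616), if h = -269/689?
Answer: -891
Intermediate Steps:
h = -269/689 (h = -269*1/689 = -269/689 ≈ -0.39042)
-b(h, -616) = -1*891 = -891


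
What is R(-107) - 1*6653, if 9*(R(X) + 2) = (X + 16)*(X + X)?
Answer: -40421/9 ≈ -4491.2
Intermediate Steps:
R(X) = -2 + 2*X*(16 + X)/9 (R(X) = -2 + ((X + 16)*(X + X))/9 = -2 + ((16 + X)*(2*X))/9 = -2 + (2*X*(16 + X))/9 = -2 + 2*X*(16 + X)/9)
R(-107) - 1*6653 = (-2 + (2/9)*(-107)² + (32/9)*(-107)) - 1*6653 = (-2 + (2/9)*11449 - 3424/9) - 6653 = (-2 + 22898/9 - 3424/9) - 6653 = 19456/9 - 6653 = -40421/9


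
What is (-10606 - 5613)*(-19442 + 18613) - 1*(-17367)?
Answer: 13462918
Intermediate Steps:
(-10606 - 5613)*(-19442 + 18613) - 1*(-17367) = -16219*(-829) + 17367 = 13445551 + 17367 = 13462918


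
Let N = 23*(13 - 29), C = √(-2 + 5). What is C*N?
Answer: -368*√3 ≈ -637.39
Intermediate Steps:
C = √3 ≈ 1.7320
N = -368 (N = 23*(-16) = -368)
C*N = √3*(-368) = -368*√3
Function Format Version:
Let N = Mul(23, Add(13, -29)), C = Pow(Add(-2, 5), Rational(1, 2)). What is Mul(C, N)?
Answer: Mul(-368, Pow(3, Rational(1, 2))) ≈ -637.39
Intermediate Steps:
C = Pow(3, Rational(1, 2)) ≈ 1.7320
N = -368 (N = Mul(23, -16) = -368)
Mul(C, N) = Mul(Pow(3, Rational(1, 2)), -368) = Mul(-368, Pow(3, Rational(1, 2)))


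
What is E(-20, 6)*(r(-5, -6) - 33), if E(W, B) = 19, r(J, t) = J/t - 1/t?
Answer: -608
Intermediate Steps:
r(J, t) = -1/t + J/t
E(-20, 6)*(r(-5, -6) - 33) = 19*((-1 - 5)/(-6) - 33) = 19*(-⅙*(-6) - 33) = 19*(1 - 33) = 19*(-32) = -608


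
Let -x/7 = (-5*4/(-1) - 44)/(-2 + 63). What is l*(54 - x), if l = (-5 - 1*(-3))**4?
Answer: 50016/61 ≈ 819.93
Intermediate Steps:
x = 168/61 (x = -7*(-5*4/(-1) - 44)/(-2 + 63) = -7*(-20*(-1) - 44)/61 = -7*(20 - 44)/61 = -(-168)/61 = -7*(-24/61) = 168/61 ≈ 2.7541)
l = 16 (l = (-5 + 3)**4 = (-2)**4 = 16)
l*(54 - x) = 16*(54 - 1*168/61) = 16*(54 - 168/61) = 16*(3126/61) = 50016/61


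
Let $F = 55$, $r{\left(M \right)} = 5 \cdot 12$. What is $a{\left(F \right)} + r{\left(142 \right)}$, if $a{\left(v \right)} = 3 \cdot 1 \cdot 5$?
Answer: $75$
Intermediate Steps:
$r{\left(M \right)} = 60$
$a{\left(v \right)} = 15$ ($a{\left(v \right)} = 3 \cdot 5 = 15$)
$a{\left(F \right)} + r{\left(142 \right)} = 15 + 60 = 75$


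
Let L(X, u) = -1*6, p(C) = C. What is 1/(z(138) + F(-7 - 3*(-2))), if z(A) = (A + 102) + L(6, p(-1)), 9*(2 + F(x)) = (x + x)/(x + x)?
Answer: 9/2089 ≈ 0.0043083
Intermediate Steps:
L(X, u) = -6
F(x) = -17/9 (F(x) = -2 + ((x + x)/(x + x))/9 = -2 + ((2*x)/((2*x)))/9 = -2 + ((2*x)*(1/(2*x)))/9 = -2 + (⅑)*1 = -2 + ⅑ = -17/9)
z(A) = 96 + A (z(A) = (A + 102) - 6 = (102 + A) - 6 = 96 + A)
1/(z(138) + F(-7 - 3*(-2))) = 1/((96 + 138) - 17/9) = 1/(234 - 17/9) = 1/(2089/9) = 9/2089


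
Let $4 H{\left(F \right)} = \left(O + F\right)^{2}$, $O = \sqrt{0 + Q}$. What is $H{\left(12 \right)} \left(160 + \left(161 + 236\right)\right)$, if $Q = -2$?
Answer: $\frac{39547}{2} + 3342 i \sqrt{2} \approx 19774.0 + 4726.3 i$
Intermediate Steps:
$O = i \sqrt{2}$ ($O = \sqrt{0 - 2} = \sqrt{-2} = i \sqrt{2} \approx 1.4142 i$)
$H{\left(F \right)} = \frac{\left(F + i \sqrt{2}\right)^{2}}{4}$ ($H{\left(F \right)} = \frac{\left(i \sqrt{2} + F\right)^{2}}{4} = \frac{\left(F + i \sqrt{2}\right)^{2}}{4}$)
$H{\left(12 \right)} \left(160 + \left(161 + 236\right)\right) = \frac{\left(12 + i \sqrt{2}\right)^{2}}{4} \left(160 + \left(161 + 236\right)\right) = \frac{\left(12 + i \sqrt{2}\right)^{2}}{4} \left(160 + 397\right) = \frac{\left(12 + i \sqrt{2}\right)^{2}}{4} \cdot 557 = \frac{557 \left(12 + i \sqrt{2}\right)^{2}}{4}$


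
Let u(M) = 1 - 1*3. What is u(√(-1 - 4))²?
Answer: 4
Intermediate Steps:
u(M) = -2 (u(M) = 1 - 3 = -2)
u(√(-1 - 4))² = (-2)² = 4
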